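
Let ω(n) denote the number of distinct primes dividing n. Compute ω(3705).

4

3705 = 3 · 1235
1235 = 5 · 247
247 = 13 · 19
3705 = 3 · 5 · 13 · 19, which has 4 distinct prime factors.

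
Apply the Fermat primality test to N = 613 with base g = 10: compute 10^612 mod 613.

10^1 ≡ 10 (mod 613)
10^2 ≡ 10^2 = 100 ≡ 100 (mod 613)
10^4 ≡ 100^2 = 10000 ≡ 192 (mod 613)
10^8 ≡ 192^2 = 36864 ≡ 84 (mod 613)
10^16 ≡ 84^2 = 7056 ≡ 313 (mod 613)
10^32 ≡ 313^2 = 97969 ≡ 502 (mod 613)
10^64 ≡ 502^2 = 252004 ≡ 61 (mod 613)
10^128 ≡ 61^2 = 3721 ≡ 43 (mod 613)
10^256 ≡ 43^2 = 1849 ≡ 10 (mod 613)
10^512 ≡ 10^2 = 100 ≡ 100 (mod 613)
612 = 512 + 64 + 32 + 4 in binary powers of 2.
So 10^612 ≡ 100 · 61 · 502 · 192 ≡ 1 (mod 613).
Since the result is 1, base 10 gives no evidence that 613 is composite.

1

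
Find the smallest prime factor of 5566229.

83

5566229 is odd.
Digit sum 35, not divisible by 3.
Ends in 9: not divisible by 5.
7: 5566229 = 7·795175 + 4
11: 5566229 = 11·506020 + 9
13: 5566229 = 13·428171 + 6
17: 5566229 = 17·327425 + 4
19: 5566229 = 19·292959 + 8
23: 5566229 = 23·242009 + 22
29: 5566229 = 29·191938 + 27
31: 5566229 = 31·179555 + 24
37: 5566229 = 37·150438 + 23
41: 5566229 = 41·135761 + 28
43: 5566229 = 43·129447 + 8
47: 5566229 = 47·118430 + 19
53: 5566229 = 53·105023 + 10
59: 5566229 = 59·94342 + 51
61: 5566229 = 61·91249 + 40
67: 5566229 = 67·83078 + 3
71: 5566229 = 71·78397 + 42
73: 5566229 = 73·76249 + 52
79: 5566229 = 79·70458 + 47
83: 5566229 = 83·67063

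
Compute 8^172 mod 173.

1

8^1 ≡ 8 (mod 173)
8^2 ≡ 8^2 = 64 ≡ 64 (mod 173)
8^4 ≡ 64^2 = 4096 ≡ 117 (mod 173)
8^8 ≡ 117^2 = 13689 ≡ 22 (mod 173)
8^16 ≡ 22^2 = 484 ≡ 138 (mod 173)
8^32 ≡ 138^2 = 19044 ≡ 14 (mod 173)
8^64 ≡ 14^2 = 196 ≡ 23 (mod 173)
8^128 ≡ 23^2 = 529 ≡ 10 (mod 173)
172 = 128 + 32 + 8 + 4 in binary powers of 2.
So 8^172 ≡ 10 · 14 · 22 · 117 ≡ 1 (mod 173).
Since the result is 1, base 8 gives no evidence that 173 is composite.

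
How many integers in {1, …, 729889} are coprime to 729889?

704352

Factor: 729889 = 59 · 89 · 139.
φ(729889) = (59−1) · (89−1) · (139−1) = 58 · 88 · 138 = 704352.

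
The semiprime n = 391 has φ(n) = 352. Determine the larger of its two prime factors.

23

φ(n) = (p−1)(q−1) = n − (p+q) + 1, so p + q = 391 − 352 + 1 = 40.
p and q are the roots of t² − 40t + 391 = 0.
Discriminant: 40² − 4·391 = 1600 − 1564 = 36; √36 = 6.
q = (40 − 6)/2 = 17, p = (40 + 6)/2 = 23.
Check: 17 · 23 = 391.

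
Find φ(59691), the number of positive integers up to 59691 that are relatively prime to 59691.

Factor: 59691 = 3 · 101 · 197.
φ(59691) = (3−1) · (101−1) · (197−1) = 2 · 100 · 196 = 39200.

39200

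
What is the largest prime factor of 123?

123 = 3 · 41
41 is prime.
So 123 = 3 · 41; the largest prime factor is 41.

41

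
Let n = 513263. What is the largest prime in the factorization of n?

513263 = 73 · 7031
7031 = 79 · 89
89 is prime.
So 513263 = 73 · 79 · 89; the largest prime factor is 89.

89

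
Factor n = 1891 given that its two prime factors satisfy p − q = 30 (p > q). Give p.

Since p = q + 30, we have 1891 = q(q + 30), so q² + 30q − 1891 = 0.
Discriminant: 30² + 4·1891 = 900 + 7564 = 8464; √8464 = 92.
q = (−30 + 92)/2 = 31, and p = q + 30 = 61.
Check: 31 · 61 = 1891.

61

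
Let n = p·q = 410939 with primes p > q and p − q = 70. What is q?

607

Since p = q + 70, we have 410939 = q(q + 70), so q² + 70q − 410939 = 0.
Discriminant: 70² + 4·410939 = 4900 + 1643756 = 1648656; √1648656 = 1284.
q = (−70 + 1284)/2 = 607, and p = q + 70 = 677.
Check: 607 · 677 = 410939.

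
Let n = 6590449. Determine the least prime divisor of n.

83

6590449 is odd.
Digit sum 37, not divisible by 3.
Ends in 9: not divisible by 5.
7: 6590449 = 7·941492 + 5
11: 6590449 = 11·599131 + 8
13: 6590449 = 13·506957 + 8
17: 6590449 = 17·387673 + 8
19: 6590449 = 19·346865 + 14
23: 6590449 = 23·286541 + 6
29: 6590449 = 29·227256 + 25
31: 6590449 = 31·212595 + 4
37: 6590449 = 37·178120 + 9
41: 6590449 = 41·160742 + 27
43: 6590449 = 43·153266 + 11
47: 6590449 = 47·140222 + 15
53: 6590449 = 53·124348 + 5
59: 6590449 = 59·111702 + 31
61: 6590449 = 61·108040 + 9
67: 6590449 = 67·98364 + 61
71: 6590449 = 71·92823 + 16
73: 6590449 = 73·90280 + 9
79: 6590449 = 79·83423 + 32
83: 6590449 = 83·79403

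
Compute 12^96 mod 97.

12^1 ≡ 12 (mod 97)
12^2 ≡ 12^2 = 144 ≡ 47 (mod 97)
12^4 ≡ 47^2 = 2209 ≡ 75 (mod 97)
12^8 ≡ 75^2 = 5625 ≡ 96 (mod 97)
12^16 ≡ 96^2 = 9216 ≡ 1 (mod 97)
12^32 ≡ 1^2 = 1 ≡ 1 (mod 97)
12^64 ≡ 1^2 = 1 ≡ 1 (mod 97)
96 = 64 + 32 in binary powers of 2.
So 12^96 ≡ 1 · 1 ≡ 1 (mod 97).
Since the result is 1, base 12 gives no evidence that 97 is composite.

1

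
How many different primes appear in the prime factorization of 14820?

5

14820 = 2^2 · 3705
3705 = 3 · 1235
1235 = 5 · 247
247 = 13 · 19
14820 = 2^2 · 3 · 5 · 13 · 19, which has 5 distinct prime factors.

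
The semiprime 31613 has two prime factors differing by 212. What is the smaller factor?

Since p = q + 212, we have 31613 = q(q + 212), so q² + 212q − 31613 = 0.
Discriminant: 212² + 4·31613 = 44944 + 126452 = 171396; √171396 = 414.
q = (−212 + 414)/2 = 101, and p = q + 212 = 313.
Check: 101 · 313 = 31613.

101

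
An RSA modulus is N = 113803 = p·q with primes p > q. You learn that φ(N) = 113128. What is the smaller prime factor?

317

φ(n) = (p−1)(q−1) = n − (p+q) + 1, so p + q = 113803 − 113128 + 1 = 676.
p and q are the roots of t² − 676t + 113803 = 0.
Discriminant: 676² − 4·113803 = 456976 − 455212 = 1764; √1764 = 42.
q = (676 − 42)/2 = 317, p = (676 + 42)/2 = 359.
Check: 317 · 359 = 113803.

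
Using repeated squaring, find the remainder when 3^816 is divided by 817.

121

3^1 ≡ 3 (mod 817)
3^2 ≡ 3^2 = 9 ≡ 9 (mod 817)
3^4 ≡ 9^2 = 81 ≡ 81 (mod 817)
3^8 ≡ 81^2 = 6561 ≡ 25 (mod 817)
3^16 ≡ 25^2 = 625 ≡ 625 (mod 817)
3^32 ≡ 625^2 = 390625 ≡ 99 (mod 817)
3^64 ≡ 99^2 = 9801 ≡ 814 (mod 817)
3^128 ≡ 814^2 = 662596 ≡ 9 (mod 817)
3^256 ≡ 9^2 = 81 ≡ 81 (mod 817)
3^512 ≡ 81^2 = 6561 ≡ 25 (mod 817)
816 = 512 + 256 + 32 + 16 in binary powers of 2.
So 3^816 ≡ 25 · 81 · 99 · 625 ≡ 121 (mod 817).
Since 121 ≠ 1, base 3 is a Fermat witness: 817 is composite.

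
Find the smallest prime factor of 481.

481 is odd.
Digit sum 13, not divisible by 3.
Ends in 1: not divisible by 5.
7: 481 = 7·68 + 5
11: 481 = 11·43 + 8
13: 481 = 13·37

13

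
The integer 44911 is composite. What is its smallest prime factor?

44911 is odd.
Digit sum 19, not divisible by 3.
Ends in 1: not divisible by 5.
7: 44911 = 7·6415 + 6
11: 44911 = 11·4082 + 9
13: 44911 = 13·3454 + 9
17: 44911 = 17·2641 + 14
19: 44911 = 19·2363 + 14
23: 44911 = 23·1952 + 15
29: 44911 = 29·1548 + 19
31: 44911 = 31·1448 + 23
37: 44911 = 37·1213 + 30
41: 44911 = 41·1095 + 16
43: 44911 = 43·1044 + 19
47: 44911 = 47·955 + 26
53: 44911 = 53·847 + 20
59: 44911 = 59·761 + 12
61: 44911 = 61·736 + 15
67: 44911 = 67·670 + 21
71: 44911 = 71·632 + 39
73: 44911 = 73·615 + 16
79: 44911 = 79·568 + 39
83: 44911 = 83·541 + 8
89: 44911 = 89·504 + 55
97: 44911 = 97·463

97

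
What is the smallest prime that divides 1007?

19

1007 is odd.
Digit sum 8, not divisible by 3.
Ends in 7: not divisible by 5.
7: 1007 = 7·143 + 6
11: 1007 = 11·91 + 6
13: 1007 = 13·77 + 6
17: 1007 = 17·59 + 4
19: 1007 = 19·53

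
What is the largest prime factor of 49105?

49105 = 5 · 9821
9821 = 7 · 1403
1403 = 23 · 61
61 is prime.
So 49105 = 5 · 7 · 23 · 61; the largest prime factor is 61.

61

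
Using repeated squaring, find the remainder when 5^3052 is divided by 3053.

5^1 ≡ 5 (mod 3053)
5^2 ≡ 5^2 = 25 ≡ 25 (mod 3053)
5^4 ≡ 25^2 = 625 ≡ 625 (mod 3053)
5^8 ≡ 625^2 = 390625 ≡ 2894 (mod 3053)
5^16 ≡ 2894^2 = 8375236 ≡ 857 (mod 3053)
5^32 ≡ 857^2 = 734449 ≡ 1729 (mod 3053)
5^64 ≡ 1729^2 = 2989441 ≡ 554 (mod 3053)
5^128 ≡ 554^2 = 306916 ≡ 1616 (mod 3053)
5^256 ≡ 1616^2 = 2611456 ≡ 1141 (mod 3053)
5^512 ≡ 1141^2 = 1301881 ≡ 1303 (mod 3053)
5^1024 ≡ 1303^2 = 1697809 ≡ 341 (mod 3053)
5^2048 ≡ 341^2 = 116281 ≡ 267 (mod 3053)
3052 = 2048 + 512 + 256 + 128 + 64 + 32 + 8 + 4 in binary powers of 2.
So 5^3052 ≡ 267 · 1303 · 1141 · 1616 · 554 · 1729 · 2894 · 625 ≡ 522 (mod 3053).
Since 522 ≠ 1, base 5 is a Fermat witness: 3053 is composite.

522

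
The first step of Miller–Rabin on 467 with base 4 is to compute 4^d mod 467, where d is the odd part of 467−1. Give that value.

467 − 1 = 466 = 2^1 · 233, so d = 233.
4^1 ≡ 4 (mod 467)
4^2 ≡ 4^2 = 16 ≡ 16 (mod 467)
4^4 ≡ 16^2 = 256 ≡ 256 (mod 467)
4^8 ≡ 256^2 = 65536 ≡ 156 (mod 467)
4^16 ≡ 156^2 = 24336 ≡ 52 (mod 467)
4^32 ≡ 52^2 = 2704 ≡ 369 (mod 467)
4^64 ≡ 369^2 = 136161 ≡ 264 (mod 467)
4^128 ≡ 264^2 = 69696 ≡ 113 (mod 467)
233 = 128 + 64 + 32 + 8 + 1 in binary powers of 2.
So 4^233 ≡ 113 · 264 · 369 · 156 · 4 ≡ 1 (mod 467).
Since 4^d ≡ 1 (mod 467), base 4 does not prove 467 composite.

1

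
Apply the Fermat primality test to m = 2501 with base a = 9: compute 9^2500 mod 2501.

9^1 ≡ 9 (mod 2501)
9^2 ≡ 9^2 = 81 ≡ 81 (mod 2501)
9^4 ≡ 81^2 = 6561 ≡ 1559 (mod 2501)
9^8 ≡ 1559^2 = 2430481 ≡ 2010 (mod 2501)
9^16 ≡ 2010^2 = 4040100 ≡ 985 (mod 2501)
9^32 ≡ 985^2 = 970225 ≡ 2338 (mod 2501)
9^64 ≡ 2338^2 = 5466244 ≡ 1559 (mod 2501)
9^128 ≡ 1559^2 = 2430481 ≡ 2010 (mod 2501)
9^256 ≡ 2010^2 = 4040100 ≡ 985 (mod 2501)
9^512 ≡ 985^2 = 970225 ≡ 2338 (mod 2501)
9^1024 ≡ 2338^2 = 5466244 ≡ 1559 (mod 2501)
9^2048 ≡ 1559^2 = 2430481 ≡ 2010 (mod 2501)
2500 = 2048 + 256 + 128 + 64 + 4 in binary powers of 2.
So 9^2500 ≡ 2010 · 985 · 2010 · 1559 · 1559 ≡ 1 (mod 2501).
Since the result is 1, base 9 gives no evidence that 2501 is composite.

1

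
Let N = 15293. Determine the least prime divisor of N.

15293 is odd.
Digit sum 20, not divisible by 3.
Ends in 3: not divisible by 5.
7: 15293 = 7·2184 + 5
11: 15293 = 11·1390 + 3
13: 15293 = 13·1176 + 5
17: 15293 = 17·899 + 10
19: 15293 = 19·804 + 17
23: 15293 = 23·664 + 21
29: 15293 = 29·527 + 10
31: 15293 = 31·493 + 10
37: 15293 = 37·413 + 12
41: 15293 = 41·373

41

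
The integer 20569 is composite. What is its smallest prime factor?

20569 is odd.
Digit sum 22, not divisible by 3.
Ends in 9: not divisible by 5.
7: 20569 = 7·2938 + 3
11: 20569 = 11·1869 + 10
13: 20569 = 13·1582 + 3
17: 20569 = 17·1209 + 16
19: 20569 = 19·1082 + 11
23: 20569 = 23·894 + 7
29: 20569 = 29·709 + 8
31: 20569 = 31·663 + 16
37: 20569 = 37·555 + 34
41: 20569 = 41·501 + 28
43: 20569 = 43·478 + 15
47: 20569 = 47·437 + 30
53: 20569 = 53·388 + 5
59: 20569 = 59·348 + 37
61: 20569 = 61·337 + 12
67: 20569 = 67·307

67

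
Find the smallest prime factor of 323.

323 is odd.
Digit sum 8, not divisible by 3.
Ends in 3: not divisible by 5.
7: 323 = 7·46 + 1
11: 323 = 11·29 + 4
13: 323 = 13·24 + 11
17: 323 = 17·19

17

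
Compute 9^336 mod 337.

1

9^1 ≡ 9 (mod 337)
9^2 ≡ 9^2 = 81 ≡ 81 (mod 337)
9^4 ≡ 81^2 = 6561 ≡ 158 (mod 337)
9^8 ≡ 158^2 = 24964 ≡ 26 (mod 337)
9^16 ≡ 26^2 = 676 ≡ 2 (mod 337)
9^32 ≡ 2^2 = 4 ≡ 4 (mod 337)
9^64 ≡ 4^2 = 16 ≡ 16 (mod 337)
9^128 ≡ 16^2 = 256 ≡ 256 (mod 337)
9^256 ≡ 256^2 = 65536 ≡ 158 (mod 337)
336 = 256 + 64 + 16 in binary powers of 2.
So 9^336 ≡ 158 · 16 · 2 ≡ 1 (mod 337).
Since the result is 1, base 9 gives no evidence that 337 is composite.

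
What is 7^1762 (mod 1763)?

7^1 ≡ 7 (mod 1763)
7^2 ≡ 7^2 = 49 ≡ 49 (mod 1763)
7^4 ≡ 49^2 = 2401 ≡ 638 (mod 1763)
7^8 ≡ 638^2 = 407044 ≡ 1554 (mod 1763)
7^16 ≡ 1554^2 = 2414916 ≡ 1369 (mod 1763)
7^32 ≡ 1369^2 = 1874161 ≡ 92 (mod 1763)
7^64 ≡ 92^2 = 8464 ≡ 1412 (mod 1763)
7^128 ≡ 1412^2 = 1993744 ≡ 1554 (mod 1763)
7^256 ≡ 1554^2 = 2414916 ≡ 1369 (mod 1763)
7^512 ≡ 1369^2 = 1874161 ≡ 92 (mod 1763)
7^1024 ≡ 92^2 = 8464 ≡ 1412 (mod 1763)
1762 = 1024 + 512 + 128 + 64 + 32 + 2 in binary powers of 2.
So 7^1762 ≡ 1412 · 92 · 1554 · 1412 · 92 · 49 ≡ 1197 (mod 1763).
Since 1197 ≠ 1, base 7 is a Fermat witness: 1763 is composite.

1197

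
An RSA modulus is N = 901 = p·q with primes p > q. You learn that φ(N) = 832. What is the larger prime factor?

53

φ(n) = (p−1)(q−1) = n − (p+q) + 1, so p + q = 901 − 832 + 1 = 70.
p and q are the roots of t² − 70t + 901 = 0.
Discriminant: 70² − 4·901 = 4900 − 3604 = 1296; √1296 = 36.
q = (70 − 36)/2 = 17, p = (70 + 36)/2 = 53.
Check: 17 · 53 = 901.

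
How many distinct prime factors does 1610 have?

4

1610 = 2 · 805
805 = 5 · 161
161 = 7 · 23
1610 = 2 · 5 · 7 · 23, which has 4 distinct prime factors.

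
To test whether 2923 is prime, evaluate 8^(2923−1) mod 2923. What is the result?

1553

8^1 ≡ 8 (mod 2923)
8^2 ≡ 8^2 = 64 ≡ 64 (mod 2923)
8^4 ≡ 64^2 = 4096 ≡ 1173 (mod 2923)
8^8 ≡ 1173^2 = 1375929 ≡ 2119 (mod 2923)
8^16 ≡ 2119^2 = 4490161 ≡ 433 (mod 2923)
8^32 ≡ 433^2 = 187489 ≡ 417 (mod 2923)
8^64 ≡ 417^2 = 173889 ≡ 1432 (mod 2923)
8^128 ≡ 1432^2 = 2050624 ≡ 1601 (mod 2923)
8^256 ≡ 1601^2 = 2563201 ≡ 2653 (mod 2923)
8^512 ≡ 2653^2 = 7038409 ≡ 2748 (mod 2923)
8^1024 ≡ 2748^2 = 7551504 ≡ 1395 (mod 2923)
8^2048 ≡ 1395^2 = 1946025 ≡ 2230 (mod 2923)
2922 = 2048 + 512 + 256 + 64 + 32 + 8 + 2 in binary powers of 2.
So 8^2922 ≡ 2230 · 2748 · 2653 · 1432 · 417 · 2119 · 64 ≡ 1553 (mod 2923).
Since 1553 ≠ 1, base 8 is a Fermat witness: 2923 is composite.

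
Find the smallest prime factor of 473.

11

473 is odd.
Digit sum 14, not divisible by 3.
Ends in 3: not divisible by 5.
7: 473 = 7·67 + 4
11: 473 = 11·43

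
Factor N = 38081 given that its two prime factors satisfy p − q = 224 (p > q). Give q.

Since p = q + 224, we have 38081 = q(q + 224), so q² + 224q − 38081 = 0.
Discriminant: 224² + 4·38081 = 50176 + 152324 = 202500; √202500 = 450.
q = (−224 + 450)/2 = 113, and p = q + 224 = 337.
Check: 113 · 337 = 38081.

113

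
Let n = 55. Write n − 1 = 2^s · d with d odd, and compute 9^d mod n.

55 − 1 = 54 = 2^1 · 27, so d = 27.
9^1 ≡ 9 (mod 55)
9^2 ≡ 9^2 = 81 ≡ 26 (mod 55)
9^4 ≡ 26^2 = 676 ≡ 16 (mod 55)
9^8 ≡ 16^2 = 256 ≡ 36 (mod 55)
9^16 ≡ 36^2 = 1296 ≡ 31 (mod 55)
27 = 16 + 8 + 2 + 1 in binary powers of 2.
So 9^27 ≡ 31 · 36 · 26 · 9 ≡ 4 (mod 55).
Squaring chain: 4; never reaches −1, so base 9 is a Miller–Rabin witness that 55 is composite.

4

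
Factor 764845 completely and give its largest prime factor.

97

764845 = 5 · 152969
152969 = 19 · 8051
8051 = 83 · 97
97 is prime.
So 764845 = 5 · 19 · 83 · 97; the largest prime factor is 97.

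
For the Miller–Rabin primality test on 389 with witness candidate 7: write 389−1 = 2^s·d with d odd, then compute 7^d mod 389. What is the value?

1

389 − 1 = 388 = 2^2 · 97, so d = 97.
7^1 ≡ 7 (mod 389)
7^2 ≡ 7^2 = 49 ≡ 49 (mod 389)
7^4 ≡ 49^2 = 2401 ≡ 67 (mod 389)
7^8 ≡ 67^2 = 4489 ≡ 210 (mod 389)
7^16 ≡ 210^2 = 44100 ≡ 143 (mod 389)
7^32 ≡ 143^2 = 20449 ≡ 221 (mod 389)
7^64 ≡ 221^2 = 48841 ≡ 216 (mod 389)
97 = 64 + 32 + 1 in binary powers of 2.
So 7^97 ≡ 216 · 221 · 7 ≡ 1 (mod 389).
Since 7^d ≡ 1 (mod 389), base 7 does not prove 389 composite.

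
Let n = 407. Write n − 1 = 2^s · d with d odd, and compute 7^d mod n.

407 − 1 = 406 = 2^1 · 203, so d = 203.
7^1 ≡ 7 (mod 407)
7^2 ≡ 7^2 = 49 ≡ 49 (mod 407)
7^4 ≡ 49^2 = 2401 ≡ 366 (mod 407)
7^8 ≡ 366^2 = 133956 ≡ 53 (mod 407)
7^16 ≡ 53^2 = 2809 ≡ 367 (mod 407)
7^32 ≡ 367^2 = 134689 ≡ 379 (mod 407)
7^64 ≡ 379^2 = 143641 ≡ 377 (mod 407)
7^128 ≡ 377^2 = 142129 ≡ 86 (mod 407)
203 = 128 + 64 + 8 + 2 + 1 in binary powers of 2.
So 7^203 ≡ 86 · 377 · 53 · 49 · 7 ≡ 46 (mod 407).
Squaring chain: 46; never reaches −1, so base 7 is a Miller–Rabin witness that 407 is composite.

46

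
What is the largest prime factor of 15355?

15355 = 5 · 3071
3071 = 37 · 83
83 is prime.
So 15355 = 5 · 37 · 83; the largest prime factor is 83.

83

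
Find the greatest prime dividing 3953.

67

3953 = 59 · 67
67 is prime.
So 3953 = 59 · 67; the largest prime factor is 67.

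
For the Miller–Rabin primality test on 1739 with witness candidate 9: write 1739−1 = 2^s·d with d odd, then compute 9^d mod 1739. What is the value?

1739 − 1 = 1738 = 2^1 · 869, so d = 869.
9^1 ≡ 9 (mod 1739)
9^2 ≡ 9^2 = 81 ≡ 81 (mod 1739)
9^4 ≡ 81^2 = 6561 ≡ 1344 (mod 1739)
9^8 ≡ 1344^2 = 1806336 ≡ 1254 (mod 1739)
9^16 ≡ 1254^2 = 1572516 ≡ 460 (mod 1739)
9^32 ≡ 460^2 = 211600 ≡ 1181 (mod 1739)
9^64 ≡ 1181^2 = 1394761 ≡ 83 (mod 1739)
9^128 ≡ 83^2 = 6889 ≡ 1672 (mod 1739)
9^256 ≡ 1672^2 = 2795584 ≡ 1011 (mod 1739)
9^512 ≡ 1011^2 = 1022121 ≡ 1328 (mod 1739)
869 = 512 + 256 + 64 + 32 + 4 + 1 in binary powers of 2.
So 9^869 ≡ 1328 · 1011 · 83 · 1181 · 1344 · 9 ≡ 1070 (mod 1739).
Squaring chain: 1070; never reaches −1, so base 9 is a Miller–Rabin witness that 1739 is composite.

1070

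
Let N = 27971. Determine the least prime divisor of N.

27971 is odd.
Digit sum 26, not divisible by 3.
Ends in 1: not divisible by 5.
7: 27971 = 7·3995 + 6
11: 27971 = 11·2542 + 9
13: 27971 = 13·2151 + 8
17: 27971 = 17·1645 + 6
19: 27971 = 19·1472 + 3
23: 27971 = 23·1216 + 3
29: 27971 = 29·964 + 15
31: 27971 = 31·902 + 9
37: 27971 = 37·755 + 36
41: 27971 = 41·682 + 9
43: 27971 = 43·650 + 21
47: 27971 = 47·595 + 6
53: 27971 = 53·527 + 40
59: 27971 = 59·474 + 5
61: 27971 = 61·458 + 33
67: 27971 = 67·417 + 32
71: 27971 = 71·393 + 68
73: 27971 = 73·383 + 12
79: 27971 = 79·354 + 5
83: 27971 = 83·337

83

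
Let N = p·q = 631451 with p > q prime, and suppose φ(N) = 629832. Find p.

φ(n) = (p−1)(q−1) = n − (p+q) + 1, so p + q = 631451 − 629832 + 1 = 1620.
p and q are the roots of t² − 1620t + 631451 = 0.
Discriminant: 1620² − 4·631451 = 2624400 − 2525804 = 98596; √98596 = 314.
q = (1620 − 314)/2 = 653, p = (1620 + 314)/2 = 967.
Check: 653 · 967 = 631451.

967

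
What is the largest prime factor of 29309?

29309 = 7 · 4187
4187 = 53 · 79
79 is prime.
So 29309 = 7 · 53 · 79; the largest prime factor is 79.

79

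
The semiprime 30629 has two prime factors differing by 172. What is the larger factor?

281

Since p = q + 172, we have 30629 = q(q + 172), so q² + 172q − 30629 = 0.
Discriminant: 172² + 4·30629 = 29584 + 122516 = 152100; √152100 = 390.
q = (−172 + 390)/2 = 109, and p = q + 172 = 281.
Check: 109 · 281 = 30629.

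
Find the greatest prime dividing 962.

37

962 = 2 · 481
481 = 13 · 37
37 is prime.
So 962 = 2 · 13 · 37; the largest prime factor is 37.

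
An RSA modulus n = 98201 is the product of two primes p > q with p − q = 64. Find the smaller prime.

Since p = q + 64, we have 98201 = q(q + 64), so q² + 64q − 98201 = 0.
Discriminant: 64² + 4·98201 = 4096 + 392804 = 396900; √396900 = 630.
q = (−64 + 630)/2 = 283, and p = q + 64 = 347.
Check: 283 · 347 = 98201.

283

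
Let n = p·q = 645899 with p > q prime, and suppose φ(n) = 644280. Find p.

φ(n) = (p−1)(q−1) = n − (p+q) + 1, so p + q = 645899 − 644280 + 1 = 1620.
p and q are the roots of t² − 1620t + 645899 = 0.
Discriminant: 1620² − 4·645899 = 2624400 − 2583596 = 40804; √40804 = 202.
q = (1620 − 202)/2 = 709, p = (1620 + 202)/2 = 911.
Check: 709 · 911 = 645899.

911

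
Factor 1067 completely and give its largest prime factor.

97

1067 = 11 · 97
97 is prime.
So 1067 = 11 · 97; the largest prime factor is 97.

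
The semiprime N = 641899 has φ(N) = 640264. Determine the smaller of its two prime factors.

φ(n) = (p−1)(q−1) = n − (p+q) + 1, so p + q = 641899 − 640264 + 1 = 1636.
p and q are the roots of t² − 1636t + 641899 = 0.
Discriminant: 1636² − 4·641899 = 2676496 − 2567596 = 108900; √108900 = 330.
q = (1636 − 330)/2 = 653, p = (1636 + 330)/2 = 983.
Check: 653 · 983 = 641899.

653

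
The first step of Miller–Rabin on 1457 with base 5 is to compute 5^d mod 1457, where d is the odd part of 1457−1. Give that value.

160

1457 − 1 = 1456 = 2^4 · 91, so d = 91.
5^1 ≡ 5 (mod 1457)
5^2 ≡ 5^2 = 25 ≡ 25 (mod 1457)
5^4 ≡ 25^2 = 625 ≡ 625 (mod 1457)
5^8 ≡ 625^2 = 390625 ≡ 149 (mod 1457)
5^16 ≡ 149^2 = 22201 ≡ 346 (mod 1457)
5^32 ≡ 346^2 = 119716 ≡ 242 (mod 1457)
5^64 ≡ 242^2 = 58564 ≡ 284 (mod 1457)
91 = 64 + 16 + 8 + 2 + 1 in binary powers of 2.
So 5^91 ≡ 284 · 346 · 149 · 25 · 5 ≡ 160 (mod 1457).
Squaring chain: 160 → 831 → 1400 → 335; never reaches −1, so base 5 is a Miller–Rabin witness that 1457 is composite.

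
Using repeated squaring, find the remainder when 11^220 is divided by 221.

81

11^1 ≡ 11 (mod 221)
11^2 ≡ 11^2 = 121 ≡ 121 (mod 221)
11^4 ≡ 121^2 = 14641 ≡ 55 (mod 221)
11^8 ≡ 55^2 = 3025 ≡ 152 (mod 221)
11^16 ≡ 152^2 = 23104 ≡ 120 (mod 221)
11^32 ≡ 120^2 = 14400 ≡ 35 (mod 221)
11^64 ≡ 35^2 = 1225 ≡ 120 (mod 221)
11^128 ≡ 120^2 = 14400 ≡ 35 (mod 221)
220 = 128 + 64 + 16 + 8 + 4 in binary powers of 2.
So 11^220 ≡ 35 · 120 · 120 · 152 · 55 ≡ 81 (mod 221).
Since 81 ≠ 1, base 11 is a Fermat witness: 221 is composite.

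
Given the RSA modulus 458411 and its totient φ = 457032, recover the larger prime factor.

φ(n) = (p−1)(q−1) = n − (p+q) + 1, so p + q = 458411 − 457032 + 1 = 1380.
p and q are the roots of t² − 1380t + 458411 = 0.
Discriminant: 1380² − 4·458411 = 1904400 − 1833644 = 70756; √70756 = 266.
q = (1380 − 266)/2 = 557, p = (1380 + 266)/2 = 823.
Check: 557 · 823 = 458411.

823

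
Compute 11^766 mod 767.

11^1 ≡ 11 (mod 767)
11^2 ≡ 11^2 = 121 ≡ 121 (mod 767)
11^4 ≡ 121^2 = 14641 ≡ 68 (mod 767)
11^8 ≡ 68^2 = 4624 ≡ 22 (mod 767)
11^16 ≡ 22^2 = 484 ≡ 484 (mod 767)
11^32 ≡ 484^2 = 234256 ≡ 321 (mod 767)
11^64 ≡ 321^2 = 103041 ≡ 263 (mod 767)
11^128 ≡ 263^2 = 69169 ≡ 139 (mod 767)
11^256 ≡ 139^2 = 19321 ≡ 146 (mod 767)
11^512 ≡ 146^2 = 21316 ≡ 607 (mod 767)
766 = 512 + 128 + 64 + 32 + 16 + 8 + 4 + 2 in binary powers of 2.
So 11^766 ≡ 607 · 139 · 263 · 321 · 484 · 22 · 68 · 121 ≡ 257 (mod 767).
Since 257 ≠ 1, base 11 is a Fermat witness: 767 is composite.

257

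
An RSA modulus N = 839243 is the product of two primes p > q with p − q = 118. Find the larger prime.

977

Since p = q + 118, we have 839243 = q(q + 118), so q² + 118q − 839243 = 0.
Discriminant: 118² + 4·839243 = 13924 + 3356972 = 3370896; √3370896 = 1836.
q = (−118 + 1836)/2 = 859, and p = q + 118 = 977.
Check: 859 · 977 = 839243.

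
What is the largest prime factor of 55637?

59

55637 = 23 · 2419
2419 = 41 · 59
59 is prime.
So 55637 = 23 · 41 · 59; the largest prime factor is 59.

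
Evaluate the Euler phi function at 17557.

17280

Factor: 17557 = 97 · 181.
φ(17557) = (97−1) · (181−1) = 96 · 180 = 17280.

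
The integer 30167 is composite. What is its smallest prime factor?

97

30167 is odd.
Digit sum 17, not divisible by 3.
Ends in 7: not divisible by 5.
7: 30167 = 7·4309 + 4
11: 30167 = 11·2742 + 5
13: 30167 = 13·2320 + 7
17: 30167 = 17·1774 + 9
19: 30167 = 19·1587 + 14
23: 30167 = 23·1311 + 14
29: 30167 = 29·1040 + 7
31: 30167 = 31·973 + 4
37: 30167 = 37·815 + 12
41: 30167 = 41·735 + 32
43: 30167 = 43·701 + 24
47: 30167 = 47·641 + 40
53: 30167 = 53·569 + 10
59: 30167 = 59·511 + 18
61: 30167 = 61·494 + 33
67: 30167 = 67·450 + 17
71: 30167 = 71·424 + 63
73: 30167 = 73·413 + 18
79: 30167 = 79·381 + 68
83: 30167 = 83·363 + 38
89: 30167 = 89·338 + 85
97: 30167 = 97·311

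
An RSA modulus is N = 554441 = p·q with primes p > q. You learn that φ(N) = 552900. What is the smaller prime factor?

φ(n) = (p−1)(q−1) = n − (p+q) + 1, so p + q = 554441 − 552900 + 1 = 1542.
p and q are the roots of t² − 1542t + 554441 = 0.
Discriminant: 1542² − 4·554441 = 2377764 − 2217764 = 160000; √160000 = 400.
q = (1542 − 400)/2 = 571, p = (1542 + 400)/2 = 971.
Check: 571 · 971 = 554441.

571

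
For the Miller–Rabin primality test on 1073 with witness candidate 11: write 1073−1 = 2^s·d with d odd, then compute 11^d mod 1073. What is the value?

1073 − 1 = 1072 = 2^4 · 67, so d = 67.
11^1 ≡ 11 (mod 1073)
11^2 ≡ 11^2 = 121 ≡ 121 (mod 1073)
11^4 ≡ 121^2 = 14641 ≡ 692 (mod 1073)
11^8 ≡ 692^2 = 478864 ≡ 306 (mod 1073)
11^16 ≡ 306^2 = 93636 ≡ 285 (mod 1073)
11^32 ≡ 285^2 = 81225 ≡ 750 (mod 1073)
11^64 ≡ 750^2 = 562500 ≡ 248 (mod 1073)
67 = 64 + 2 + 1 in binary powers of 2.
So 11^67 ≡ 248 · 121 · 11 ≡ 677 (mod 1073).
Squaring chain: 677 → 158 → 285 → 750; never reaches −1, so base 11 is a Miller–Rabin witness that 1073 is composite.

677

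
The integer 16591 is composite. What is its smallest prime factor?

16591 is odd.
Digit sum 22, not divisible by 3.
Ends in 1: not divisible by 5.
7: 16591 = 7·2370 + 1
11: 16591 = 11·1508 + 3
13: 16591 = 13·1276 + 3
17: 16591 = 17·975 + 16
19: 16591 = 19·873 + 4
23: 16591 = 23·721 + 8
29: 16591 = 29·572 + 3
31: 16591 = 31·535 + 6
37: 16591 = 37·448 + 15
41: 16591 = 41·404 + 27
43: 16591 = 43·385 + 36
47: 16591 = 47·353

47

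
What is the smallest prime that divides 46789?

71

46789 is odd.
Digit sum 34, not divisible by 3.
Ends in 9: not divisible by 5.
7: 46789 = 7·6684 + 1
11: 46789 = 11·4253 + 6
13: 46789 = 13·3599 + 2
17: 46789 = 17·2752 + 5
19: 46789 = 19·2462 + 11
23: 46789 = 23·2034 + 7
29: 46789 = 29·1613 + 12
31: 46789 = 31·1509 + 10
37: 46789 = 37·1264 + 21
41: 46789 = 41·1141 + 8
43: 46789 = 43·1088 + 5
47: 46789 = 47·995 + 24
53: 46789 = 53·882 + 43
59: 46789 = 59·793 + 2
61: 46789 = 61·767 + 2
67: 46789 = 67·698 + 23
71: 46789 = 71·659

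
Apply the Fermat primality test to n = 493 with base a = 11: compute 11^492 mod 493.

285

11^1 ≡ 11 (mod 493)
11^2 ≡ 11^2 = 121 ≡ 121 (mod 493)
11^4 ≡ 121^2 = 14641 ≡ 344 (mod 493)
11^8 ≡ 344^2 = 118336 ≡ 16 (mod 493)
11^16 ≡ 16^2 = 256 ≡ 256 (mod 493)
11^32 ≡ 256^2 = 65536 ≡ 460 (mod 493)
11^64 ≡ 460^2 = 211600 ≡ 103 (mod 493)
11^128 ≡ 103^2 = 10609 ≡ 256 (mod 493)
11^256 ≡ 256^2 = 65536 ≡ 460 (mod 493)
492 = 256 + 128 + 64 + 32 + 8 + 4 in binary powers of 2.
So 11^492 ≡ 460 · 256 · 103 · 460 · 16 · 344 ≡ 285 (mod 493).
Since 285 ≠ 1, base 11 is a Fermat witness: 493 is composite.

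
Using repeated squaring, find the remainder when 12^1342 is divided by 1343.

168

12^1 ≡ 12 (mod 1343)
12^2 ≡ 12^2 = 144 ≡ 144 (mod 1343)
12^4 ≡ 144^2 = 20736 ≡ 591 (mod 1343)
12^8 ≡ 591^2 = 349281 ≡ 101 (mod 1343)
12^16 ≡ 101^2 = 10201 ≡ 800 (mod 1343)
12^32 ≡ 800^2 = 640000 ≡ 732 (mod 1343)
12^64 ≡ 732^2 = 535824 ≡ 1310 (mod 1343)
12^128 ≡ 1310^2 = 1716100 ≡ 1089 (mod 1343)
12^256 ≡ 1089^2 = 1185921 ≡ 52 (mod 1343)
12^512 ≡ 52^2 = 2704 ≡ 18 (mod 1343)
12^1024 ≡ 18^2 = 324 ≡ 324 (mod 1343)
1342 = 1024 + 256 + 32 + 16 + 8 + 4 + 2 in binary powers of 2.
So 12^1342 ≡ 324 · 52 · 732 · 800 · 101 · 591 · 144 ≡ 168 (mod 1343).
Since 168 ≠ 1, base 12 is a Fermat witness: 1343 is composite.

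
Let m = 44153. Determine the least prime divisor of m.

44153 is odd.
Digit sum 17, not divisible by 3.
Ends in 3: not divisible by 5.
7: 44153 = 7·6307 + 4
11: 44153 = 11·4013 + 10
13: 44153 = 13·3396 + 5
17: 44153 = 17·2597 + 4
19: 44153 = 19·2323 + 16
23: 44153 = 23·1919 + 16
29: 44153 = 29·1522 + 15
31: 44153 = 31·1424 + 9
37: 44153 = 37·1193 + 12
41: 44153 = 41·1076 + 37
43: 44153 = 43·1026 + 35
47: 44153 = 47·939 + 20
53: 44153 = 53·833 + 4
59: 44153 = 59·748 + 21
61: 44153 = 61·723 + 50
67: 44153 = 67·659

67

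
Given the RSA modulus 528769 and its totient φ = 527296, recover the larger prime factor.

φ(n) = (p−1)(q−1) = n − (p+q) + 1, so p + q = 528769 − 527296 + 1 = 1474.
p and q are the roots of t² − 1474t + 528769 = 0.
Discriminant: 1474² − 4·528769 = 2172676 − 2115076 = 57600; √57600 = 240.
q = (1474 − 240)/2 = 617, p = (1474 + 240)/2 = 857.
Check: 617 · 857 = 528769.

857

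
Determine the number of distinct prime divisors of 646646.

646646 = 2 · 323323
323323 = 7 · 46189
46189 = 11 · 4199
4199 = 13 · 323
323 = 17 · 19
646646 = 2 · 7 · 11 · 13 · 17 · 19, which has 6 distinct prime factors.

6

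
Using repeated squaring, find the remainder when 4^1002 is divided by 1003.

4^1 ≡ 4 (mod 1003)
4^2 ≡ 4^2 = 16 ≡ 16 (mod 1003)
4^4 ≡ 16^2 = 256 ≡ 256 (mod 1003)
4^8 ≡ 256^2 = 65536 ≡ 341 (mod 1003)
4^16 ≡ 341^2 = 116281 ≡ 936 (mod 1003)
4^32 ≡ 936^2 = 876096 ≡ 477 (mod 1003)
4^64 ≡ 477^2 = 227529 ≡ 851 (mod 1003)
4^128 ≡ 851^2 = 724201 ≡ 35 (mod 1003)
4^256 ≡ 35^2 = 1225 ≡ 222 (mod 1003)
4^512 ≡ 222^2 = 49284 ≡ 137 (mod 1003)
1002 = 512 + 256 + 128 + 64 + 32 + 8 + 2 in binary powers of 2.
So 4^1002 ≡ 137 · 222 · 35 · 851 · 477 · 341 · 16 ≡ 169 (mod 1003).
Since 169 ≠ 1, base 4 is a Fermat witness: 1003 is composite.

169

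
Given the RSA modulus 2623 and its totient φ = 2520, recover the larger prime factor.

φ(n) = (p−1)(q−1) = n − (p+q) + 1, so p + q = 2623 − 2520 + 1 = 104.
p and q are the roots of t² − 104t + 2623 = 0.
Discriminant: 104² − 4·2623 = 10816 − 10492 = 324; √324 = 18.
q = (104 − 18)/2 = 43, p = (104 + 18)/2 = 61.
Check: 43 · 61 = 2623.

61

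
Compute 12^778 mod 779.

121

12^1 ≡ 12 (mod 779)
12^2 ≡ 12^2 = 144 ≡ 144 (mod 779)
12^4 ≡ 144^2 = 20736 ≡ 482 (mod 779)
12^8 ≡ 482^2 = 232324 ≡ 182 (mod 779)
12^16 ≡ 182^2 = 33124 ≡ 406 (mod 779)
12^32 ≡ 406^2 = 164836 ≡ 467 (mod 779)
12^64 ≡ 467^2 = 218089 ≡ 748 (mod 779)
12^128 ≡ 748^2 = 559504 ≡ 182 (mod 779)
12^256 ≡ 182^2 = 33124 ≡ 406 (mod 779)
12^512 ≡ 406^2 = 164836 ≡ 467 (mod 779)
778 = 512 + 256 + 8 + 2 in binary powers of 2.
So 12^778 ≡ 467 · 406 · 182 · 144 ≡ 121 (mod 779).
Since 121 ≠ 1, base 12 is a Fermat witness: 779 is composite.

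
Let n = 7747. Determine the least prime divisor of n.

61

7747 is odd.
Digit sum 25, not divisible by 3.
Ends in 7: not divisible by 5.
7: 7747 = 7·1106 + 5
11: 7747 = 11·704 + 3
13: 7747 = 13·595 + 12
17: 7747 = 17·455 + 12
19: 7747 = 19·407 + 14
23: 7747 = 23·336 + 19
29: 7747 = 29·267 + 4
31: 7747 = 31·249 + 28
37: 7747 = 37·209 + 14
41: 7747 = 41·188 + 39
43: 7747 = 43·180 + 7
47: 7747 = 47·164 + 39
53: 7747 = 53·146 + 9
59: 7747 = 59·131 + 18
61: 7747 = 61·127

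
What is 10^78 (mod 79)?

10^1 ≡ 10 (mod 79)
10^2 ≡ 10^2 = 100 ≡ 21 (mod 79)
10^4 ≡ 21^2 = 441 ≡ 46 (mod 79)
10^8 ≡ 46^2 = 2116 ≡ 62 (mod 79)
10^16 ≡ 62^2 = 3844 ≡ 52 (mod 79)
10^32 ≡ 52^2 = 2704 ≡ 18 (mod 79)
10^64 ≡ 18^2 = 324 ≡ 8 (mod 79)
78 = 64 + 8 + 4 + 2 in binary powers of 2.
So 10^78 ≡ 8 · 62 · 46 · 21 ≡ 1 (mod 79).
Since the result is 1, base 10 gives no evidence that 79 is composite.

1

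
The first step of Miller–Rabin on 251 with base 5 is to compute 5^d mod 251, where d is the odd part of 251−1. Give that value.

251 − 1 = 250 = 2^1 · 125, so d = 125.
5^1 ≡ 5 (mod 251)
5^2 ≡ 5^2 = 25 ≡ 25 (mod 251)
5^4 ≡ 25^2 = 625 ≡ 123 (mod 251)
5^8 ≡ 123^2 = 15129 ≡ 69 (mod 251)
5^16 ≡ 69^2 = 4761 ≡ 243 (mod 251)
5^32 ≡ 243^2 = 59049 ≡ 64 (mod 251)
5^64 ≡ 64^2 = 4096 ≡ 80 (mod 251)
125 = 64 + 32 + 16 + 8 + 4 + 1 in binary powers of 2.
So 5^125 ≡ 80 · 64 · 243 · 69 · 123 · 5 ≡ 1 (mod 251).
Since 5^d ≡ 1 (mod 251), base 5 does not prove 251 composite.

1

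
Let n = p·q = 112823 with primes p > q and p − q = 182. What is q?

Since p = q + 182, we have 112823 = q(q + 182), so q² + 182q − 112823 = 0.
Discriminant: 182² + 4·112823 = 33124 + 451292 = 484416; √484416 = 696.
q = (−182 + 696)/2 = 257, and p = q + 182 = 439.
Check: 257 · 439 = 112823.

257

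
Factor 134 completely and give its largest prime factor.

67

134 = 2 · 67
67 is prime.
So 134 = 2 · 67; the largest prime factor is 67.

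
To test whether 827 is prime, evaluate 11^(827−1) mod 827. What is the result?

11^1 ≡ 11 (mod 827)
11^2 ≡ 11^2 = 121 ≡ 121 (mod 827)
11^4 ≡ 121^2 = 14641 ≡ 582 (mod 827)
11^8 ≡ 582^2 = 338724 ≡ 481 (mod 827)
11^16 ≡ 481^2 = 231361 ≡ 628 (mod 827)
11^32 ≡ 628^2 = 394384 ≡ 732 (mod 827)
11^64 ≡ 732^2 = 535824 ≡ 755 (mod 827)
11^128 ≡ 755^2 = 570025 ≡ 222 (mod 827)
11^256 ≡ 222^2 = 49284 ≡ 491 (mod 827)
11^512 ≡ 491^2 = 241081 ≡ 424 (mod 827)
826 = 512 + 256 + 32 + 16 + 8 + 2 in binary powers of 2.
So 11^826 ≡ 424 · 491 · 732 · 628 · 481 · 121 ≡ 1 (mod 827).
Since the result is 1, base 11 gives no evidence that 827 is composite.

1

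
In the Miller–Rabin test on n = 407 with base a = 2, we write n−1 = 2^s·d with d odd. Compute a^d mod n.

338

407 − 1 = 406 = 2^1 · 203, so d = 203.
2^1 ≡ 2 (mod 407)
2^2 ≡ 2^2 = 4 ≡ 4 (mod 407)
2^4 ≡ 4^2 = 16 ≡ 16 (mod 407)
2^8 ≡ 16^2 = 256 ≡ 256 (mod 407)
2^16 ≡ 256^2 = 65536 ≡ 9 (mod 407)
2^32 ≡ 9^2 = 81 ≡ 81 (mod 407)
2^64 ≡ 81^2 = 6561 ≡ 49 (mod 407)
2^128 ≡ 49^2 = 2401 ≡ 366 (mod 407)
203 = 128 + 64 + 8 + 2 + 1 in binary powers of 2.
So 2^203 ≡ 366 · 49 · 256 · 4 · 2 ≡ 338 (mod 407).
Squaring chain: 338; never reaches −1, so base 2 is a Miller–Rabin witness that 407 is composite.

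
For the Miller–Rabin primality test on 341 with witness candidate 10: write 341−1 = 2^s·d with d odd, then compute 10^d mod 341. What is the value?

341 − 1 = 340 = 2^2 · 85, so d = 85.
10^1 ≡ 10 (mod 341)
10^2 ≡ 10^2 = 100 ≡ 100 (mod 341)
10^4 ≡ 100^2 = 10000 ≡ 111 (mod 341)
10^8 ≡ 111^2 = 12321 ≡ 45 (mod 341)
10^16 ≡ 45^2 = 2025 ≡ 320 (mod 341)
10^32 ≡ 320^2 = 102400 ≡ 100 (mod 341)
10^64 ≡ 100^2 = 10000 ≡ 111 (mod 341)
85 = 64 + 16 + 4 + 1 in binary powers of 2.
So 10^85 ≡ 111 · 320 · 111 · 10 ≡ 98 (mod 341).
Squaring chain: 98 → 56; never reaches −1, so base 10 is a Miller–Rabin witness that 341 is composite.

98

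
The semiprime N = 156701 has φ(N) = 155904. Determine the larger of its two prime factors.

φ(n) = (p−1)(q−1) = n − (p+q) + 1, so p + q = 156701 − 155904 + 1 = 798.
p and q are the roots of t² − 798t + 156701 = 0.
Discriminant: 798² − 4·156701 = 636804 − 626804 = 10000; √10000 = 100.
q = (798 − 100)/2 = 349, p = (798 + 100)/2 = 449.
Check: 349 · 449 = 156701.

449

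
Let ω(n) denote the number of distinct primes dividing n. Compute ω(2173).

2

2173 = 41 · 53
2173 = 41 · 53, which has 2 distinct prime factors.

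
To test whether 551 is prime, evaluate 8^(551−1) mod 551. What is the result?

486

8^1 ≡ 8 (mod 551)
8^2 ≡ 8^2 = 64 ≡ 64 (mod 551)
8^4 ≡ 64^2 = 4096 ≡ 239 (mod 551)
8^8 ≡ 239^2 = 57121 ≡ 368 (mod 551)
8^16 ≡ 368^2 = 135424 ≡ 429 (mod 551)
8^32 ≡ 429^2 = 184041 ≡ 7 (mod 551)
8^64 ≡ 7^2 = 49 ≡ 49 (mod 551)
8^128 ≡ 49^2 = 2401 ≡ 197 (mod 551)
8^256 ≡ 197^2 = 38809 ≡ 239 (mod 551)
8^512 ≡ 239^2 = 57121 ≡ 368 (mod 551)
550 = 512 + 32 + 4 + 2 in binary powers of 2.
So 8^550 ≡ 368 · 7 · 239 · 64 ≡ 486 (mod 551).
Since 486 ≠ 1, base 8 is a Fermat witness: 551 is composite.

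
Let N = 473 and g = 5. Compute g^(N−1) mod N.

454

5^1 ≡ 5 (mod 473)
5^2 ≡ 5^2 = 25 ≡ 25 (mod 473)
5^4 ≡ 25^2 = 625 ≡ 152 (mod 473)
5^8 ≡ 152^2 = 23104 ≡ 400 (mod 473)
5^16 ≡ 400^2 = 160000 ≡ 126 (mod 473)
5^32 ≡ 126^2 = 15876 ≡ 267 (mod 473)
5^64 ≡ 267^2 = 71289 ≡ 339 (mod 473)
5^128 ≡ 339^2 = 114921 ≡ 455 (mod 473)
5^256 ≡ 455^2 = 207025 ≡ 324 (mod 473)
472 = 256 + 128 + 64 + 16 + 8 in binary powers of 2.
So 5^472 ≡ 324 · 455 · 339 · 126 · 400 ≡ 454 (mod 473).
Since 454 ≠ 1, base 5 is a Fermat witness: 473 is composite.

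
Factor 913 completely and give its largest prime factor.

913 = 11 · 83
83 is prime.
So 913 = 11 · 83; the largest prime factor is 83.

83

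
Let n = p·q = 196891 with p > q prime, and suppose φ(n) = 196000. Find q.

φ(n) = (p−1)(q−1) = n − (p+q) + 1, so p + q = 196891 − 196000 + 1 = 892.
p and q are the roots of t² − 892t + 196891 = 0.
Discriminant: 892² − 4·196891 = 795664 − 787564 = 8100; √8100 = 90.
q = (892 − 90)/2 = 401, p = (892 + 90)/2 = 491.
Check: 401 · 491 = 196891.

401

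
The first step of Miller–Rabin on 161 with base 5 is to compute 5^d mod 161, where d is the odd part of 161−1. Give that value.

161 − 1 = 160 = 2^5 · 5, so d = 5.
5^1 ≡ 5 (mod 161)
5^2 ≡ 5^2 = 25 ≡ 25 (mod 161)
5^4 ≡ 25^2 = 625 ≡ 142 (mod 161)
5 = 4 + 1 in binary powers of 2.
So 5^5 ≡ 142 · 5 ≡ 66 (mod 161).
Squaring chain: 66 → 9 → 81 → 121 → 151; never reaches −1, so base 5 is a Miller–Rabin witness that 161 is composite.

66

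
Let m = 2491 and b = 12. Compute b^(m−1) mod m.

12^1 ≡ 12 (mod 2491)
12^2 ≡ 12^2 = 144 ≡ 144 (mod 2491)
12^4 ≡ 144^2 = 20736 ≡ 808 (mod 2491)
12^8 ≡ 808^2 = 652864 ≡ 222 (mod 2491)
12^16 ≡ 222^2 = 49284 ≡ 1955 (mod 2491)
12^32 ≡ 1955^2 = 3822025 ≡ 831 (mod 2491)
12^64 ≡ 831^2 = 690561 ≡ 554 (mod 2491)
12^128 ≡ 554^2 = 306916 ≡ 523 (mod 2491)
12^256 ≡ 523^2 = 273529 ≡ 2010 (mod 2491)
12^512 ≡ 2010^2 = 4040100 ≡ 2189 (mod 2491)
12^1024 ≡ 2189^2 = 4791721 ≡ 1528 (mod 2491)
12^2048 ≡ 1528^2 = 2334784 ≡ 717 (mod 2491)
2490 = 2048 + 256 + 128 + 32 + 16 + 8 + 2 in binary powers of 2.
So 12^2490 ≡ 717 · 2010 · 523 · 831 · 1955 · 222 · 144 ≡ 873 (mod 2491).
Since 873 ≠ 1, base 12 is a Fermat witness: 2491 is composite.

873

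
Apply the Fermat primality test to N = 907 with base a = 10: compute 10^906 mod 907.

1

10^1 ≡ 10 (mod 907)
10^2 ≡ 10^2 = 100 ≡ 100 (mod 907)
10^4 ≡ 100^2 = 10000 ≡ 23 (mod 907)
10^8 ≡ 23^2 = 529 ≡ 529 (mod 907)
10^16 ≡ 529^2 = 279841 ≡ 485 (mod 907)
10^32 ≡ 485^2 = 235225 ≡ 312 (mod 907)
10^64 ≡ 312^2 = 97344 ≡ 295 (mod 907)
10^128 ≡ 295^2 = 87025 ≡ 860 (mod 907)
10^256 ≡ 860^2 = 739600 ≡ 395 (mod 907)
10^512 ≡ 395^2 = 156025 ≡ 21 (mod 907)
906 = 512 + 256 + 128 + 8 + 2 in binary powers of 2.
So 10^906 ≡ 21 · 395 · 860 · 529 · 100 ≡ 1 (mod 907).
Since the result is 1, base 10 gives no evidence that 907 is composite.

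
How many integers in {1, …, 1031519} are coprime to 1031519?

Factor: 1031519 = 41 · 139 · 181.
φ(1031519) = (41−1) · (139−1) · (181−1) = 40 · 138 · 180 = 993600.

993600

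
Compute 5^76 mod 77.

5^1 ≡ 5 (mod 77)
5^2 ≡ 5^2 = 25 ≡ 25 (mod 77)
5^4 ≡ 25^2 = 625 ≡ 9 (mod 77)
5^8 ≡ 9^2 = 81 ≡ 4 (mod 77)
5^16 ≡ 4^2 = 16 ≡ 16 (mod 77)
5^32 ≡ 16^2 = 256 ≡ 25 (mod 77)
5^64 ≡ 25^2 = 625 ≡ 9 (mod 77)
76 = 64 + 8 + 4 in binary powers of 2.
So 5^76 ≡ 9 · 4 · 9 ≡ 16 (mod 77).
Since 16 ≠ 1, base 5 is a Fermat witness: 77 is composite.

16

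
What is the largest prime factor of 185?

37

185 = 5 · 37
37 is prime.
So 185 = 5 · 37; the largest prime factor is 37.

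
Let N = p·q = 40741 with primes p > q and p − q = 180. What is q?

Since p = q + 180, we have 40741 = q(q + 180), so q² + 180q − 40741 = 0.
Discriminant: 180² + 4·40741 = 32400 + 162964 = 195364; √195364 = 442.
q = (−180 + 442)/2 = 131, and p = q + 180 = 311.
Check: 131 · 311 = 40741.

131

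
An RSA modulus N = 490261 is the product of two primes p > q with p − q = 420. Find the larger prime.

Since p = q + 420, we have 490261 = q(q + 420), so q² + 420q − 490261 = 0.
Discriminant: 420² + 4·490261 = 176400 + 1961044 = 2137444; √2137444 = 1462.
q = (−420 + 1462)/2 = 521, and p = q + 420 = 941.
Check: 521 · 941 = 490261.

941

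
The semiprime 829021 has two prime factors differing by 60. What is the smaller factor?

881

Since p = q + 60, we have 829021 = q(q + 60), so q² + 60q − 829021 = 0.
Discriminant: 60² + 4·829021 = 3600 + 3316084 = 3319684; √3319684 = 1822.
q = (−60 + 1822)/2 = 881, and p = q + 60 = 941.
Check: 881 · 941 = 829021.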